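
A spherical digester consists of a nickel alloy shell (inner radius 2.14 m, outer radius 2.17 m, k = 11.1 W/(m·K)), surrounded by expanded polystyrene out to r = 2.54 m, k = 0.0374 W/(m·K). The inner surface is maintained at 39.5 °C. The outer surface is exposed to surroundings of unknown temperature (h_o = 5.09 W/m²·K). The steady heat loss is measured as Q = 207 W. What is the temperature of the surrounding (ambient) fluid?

Series resistances:
  R_nickel alloy = (1/2.14 − 1/2.17)/(4πk) = 0.006460/(4π·11.1) = 4.631×10^-5 K/W
  R_expanded polystyrene = (1/2.17 − 1/2.54)/(4πk) = 0.06713/(4π·0.0374) = 0.1428 K/W
  R_conv,out = 1/(4πr²h) = 1/(4π·2.54²·5.09) = 0.002423 K/W
ΣR = 0.1453 K/W
ΔT = Q·ΣR = 207 × 0.1453 = 30.08 K
Heat flows outward, so T_out = T_in − ΔT = 39.5 − 30.08 = 9.42 °C

T_out = 9.42 °C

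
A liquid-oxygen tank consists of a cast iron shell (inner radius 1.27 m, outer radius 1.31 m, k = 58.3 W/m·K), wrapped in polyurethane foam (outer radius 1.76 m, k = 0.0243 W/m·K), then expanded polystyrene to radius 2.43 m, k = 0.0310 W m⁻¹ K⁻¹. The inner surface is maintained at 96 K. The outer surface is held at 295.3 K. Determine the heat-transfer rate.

Q = 191 W

Resistance network (inner→outer):
  R_cast iron = (1/1.27 − 1/1.31)/(4πk) = 0.02404/(4π·58.3) = 3.282×10^-5 K/W
  R_polyurethane foam = (1/1.31 − 1/1.76)/(4πk) = 0.1952/(4π·0.0243) = 0.6392 K/W
  R_expanded polystyrene = (1/1.76 − 1/2.43)/(4πk) = 0.1567/(4π·0.0310) = 0.4021 K/W
ΣR = 3.282×10^-5 + 0.6392 + 0.4021 = 1.041 K/W
Q = ΔT/ΣR = (96 K − 295.3 K)/1.041 = -191 W
(Negative Q ⇒ heat flows inward; heat gain = 191 W.)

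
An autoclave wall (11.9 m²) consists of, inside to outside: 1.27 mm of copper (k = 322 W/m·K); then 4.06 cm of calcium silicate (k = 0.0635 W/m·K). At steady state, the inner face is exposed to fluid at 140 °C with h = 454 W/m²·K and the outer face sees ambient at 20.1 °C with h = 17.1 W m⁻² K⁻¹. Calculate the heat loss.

Q = 2.04 kW

Series thermal resistances, inner to outer:
  R_conv,in = 1/(hA) = 1/(454·11.9) = 1.851×10^-4 K/W
  R_copper = L/(kA) = 0.00127/(322·11.9) = 3.314×10^-7 K/W
  R_calcium silicate = L/(kA) = 0.0406/(0.0635·11.9) = 0.05373 K/W
  R_conv,out = 1/(hA) = 1/(17.1·11.9) = 0.004914 K/W
ΣR = 1.851×10^-4 + 3.314×10^-7 + 0.05373 + 0.004914 = 0.05883 K/W
Q = ΔT/ΣR = (140 °C − 20.1 °C)/0.05883 = 2040 W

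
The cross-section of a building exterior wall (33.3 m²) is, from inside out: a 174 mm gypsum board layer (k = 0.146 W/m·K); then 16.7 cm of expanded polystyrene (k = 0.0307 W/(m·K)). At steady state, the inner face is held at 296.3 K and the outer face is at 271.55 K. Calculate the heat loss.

Resistance network (inner→outer):
  R_gypsum board = L/(kA) = 0.174/(0.146·33.3) = 0.03579 K/W
  R_expanded polystyrene = L/(kA) = 0.167/(0.0307·33.3) = 0.1634 K/W
ΣR = 0.03579 + 0.1634 = 0.1992 K/W
Q = ΔT/ΣR = (296.3 K − 271.55 K)/0.1992 = 124 W

Q = 124 W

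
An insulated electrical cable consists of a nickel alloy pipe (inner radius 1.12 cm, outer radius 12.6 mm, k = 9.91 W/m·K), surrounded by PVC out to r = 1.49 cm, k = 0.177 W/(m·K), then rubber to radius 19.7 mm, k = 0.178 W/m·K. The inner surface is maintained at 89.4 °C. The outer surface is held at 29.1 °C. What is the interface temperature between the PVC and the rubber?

Series thermal resistances, inner to outer:
  R'_nickel alloy = ln(0.0126/0.0112)/(2πk) = 0.1178/(2π·9.91) = 0.001892 m·K/W
  R'_PVC = ln(0.0149/0.0126)/(2πk) = 0.1677/(2π·0.177) = 0.1508 m·K/W
  R'_rubber = ln(0.0197/0.0149)/(2πk) = 0.2793/(2π·0.178) = 0.2497 m·K/W
ΣR = 0.001892 + 0.1508 + 0.2497 = 0.4024 m·K/W
Q' = ΔT/ΣR = (89.4 °C − 29.1 °C)/0.4024 = 149.9 W/m
From the inner boundary to the PVC/rubber interface, ΣR_partial = 0.1527 m·K/W.
T_interface = T_in − Q'·ΣR_partial = 89.4 °C − (149.9)(0.1527) = 66.5 °C

T = 66.5 °C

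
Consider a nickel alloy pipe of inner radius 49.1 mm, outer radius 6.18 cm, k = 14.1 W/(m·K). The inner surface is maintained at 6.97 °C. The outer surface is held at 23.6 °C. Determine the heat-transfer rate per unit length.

Q' = 2πk·ΔT/ln(r₂/r₁) = 2π × 14.1 × 16.63 / ln(0.0618/0.0491) = 6400 W/m

Q' = 6.40 kW/m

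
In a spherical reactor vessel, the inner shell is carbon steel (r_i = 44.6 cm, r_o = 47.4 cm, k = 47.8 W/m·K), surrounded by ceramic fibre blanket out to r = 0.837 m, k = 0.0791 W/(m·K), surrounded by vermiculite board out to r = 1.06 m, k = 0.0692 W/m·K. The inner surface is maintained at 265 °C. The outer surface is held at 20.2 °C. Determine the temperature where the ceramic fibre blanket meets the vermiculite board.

Series thermal resistances, inner to outer:
  R_carbon steel = (1/0.446 − 1/0.474)/(4πk) = 0.1324/(4π·47.8) = 2.205×10^-4 K/W
  R_ceramic fibre blanket = (1/0.474 − 1/0.837)/(4πk) = 0.9150/(4π·0.0791) = 0.9205 K/W
  R_vermiculite board = (1/0.837 − 1/1.06)/(4πk) = 0.2513/(4π·0.0692) = 0.2890 K/W
ΣR = 2.205×10^-4 + 0.9205 + 0.2890 = 1.210 K/W
Q = ΔT/ΣR = (265 °C − 20.2 °C)/1.210 = 202.3 W
From the inner boundary to the ceramic fibre blanket/vermiculite board interface, ΣR_partial = 0.9207 K/W.
T_interface = T_in − Q·ΣR_partial = 265 °C − (202.3)(0.9207) = 78.7 °C

T = 78.7 °C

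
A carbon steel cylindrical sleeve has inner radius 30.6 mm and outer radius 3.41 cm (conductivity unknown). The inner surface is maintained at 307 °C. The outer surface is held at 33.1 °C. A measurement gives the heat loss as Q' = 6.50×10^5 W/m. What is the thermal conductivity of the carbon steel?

ΣR = ΔT/Q' = |307 − 33.1|/6.50×10^5 = 4.214×10^-4 m·K/W
ln(r₂/r₁)/(2πk) = 4.214×10^-4 ⇒ k = 0.1083/(2π·4.214×10^-4) = 40.9 W/m·K

k = 40.9 W/m·K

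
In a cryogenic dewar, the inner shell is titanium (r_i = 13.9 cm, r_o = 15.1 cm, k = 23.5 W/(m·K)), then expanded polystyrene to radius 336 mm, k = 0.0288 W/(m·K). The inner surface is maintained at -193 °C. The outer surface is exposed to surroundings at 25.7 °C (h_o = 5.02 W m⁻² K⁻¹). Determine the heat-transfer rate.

Q = 21.4 W

Series thermal resistances, inner to outer:
  R_titanium = (1/0.139 − 1/0.151)/(4πk) = 0.5717/(4π·23.5) = 0.001936 K/W
  R_expanded polystyrene = (1/0.151 − 1/0.336)/(4πk) = 3.646/(4π·0.0288) = 10.08 K/W
  R_conv,out = 1/(4πr²h) = 1/(4π·0.336²·5.02) = 0.1404 K/W
ΣR = 0.001936 + 10.08 + 0.1404 = 10.22 K/W
Q = ΔT/ΣR = (-193 °C − 25.7 °C)/10.22 = -21.4 W
(Negative Q ⇒ heat flows inward; heat gain = 21.4 W.)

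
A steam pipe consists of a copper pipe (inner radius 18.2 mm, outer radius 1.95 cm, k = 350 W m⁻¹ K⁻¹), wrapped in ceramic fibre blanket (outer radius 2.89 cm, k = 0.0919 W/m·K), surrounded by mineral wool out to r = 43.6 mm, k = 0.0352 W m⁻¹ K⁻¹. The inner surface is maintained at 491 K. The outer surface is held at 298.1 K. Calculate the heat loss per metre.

Treat each layer as a resistance in series:
  R'_copper = ln(0.0195/0.0182)/(2πk) = 0.06899/(2π·350) = 3.137×10^-5 m·K/W
  R'_ceramic fibre blanket = ln(0.0289/0.0195)/(2πk) = 0.3934/(2π·0.0919) = 0.6813 m·K/W
  R'_mineral wool = ln(0.0436/0.0289)/(2πk) = 0.4112/(2π·0.0352) = 1.859 m·K/W
ΣR = 3.137×10^-5 + 0.6813 + 1.859 = 2.540 m·K/W
Q' = ΔT/ΣR = (491 K − 298.1 K)/2.540 = 75.9 W/m

Q' = 75.9 W/m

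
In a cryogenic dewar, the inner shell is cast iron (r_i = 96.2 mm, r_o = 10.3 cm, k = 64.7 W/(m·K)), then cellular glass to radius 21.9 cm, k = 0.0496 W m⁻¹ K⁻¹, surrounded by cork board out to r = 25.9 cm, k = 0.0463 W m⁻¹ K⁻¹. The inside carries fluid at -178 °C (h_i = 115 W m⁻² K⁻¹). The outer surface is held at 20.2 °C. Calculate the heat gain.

Series thermal resistances, inner to outer:
  R_conv,in = 1/(4πr²h) = 1/(4π·0.0962²·115) = 0.07477 K/W
  R_cast iron = (1/0.0962 − 1/0.103)/(4πk) = 0.6863/(4π·64.7) = 8.441×10^-4 K/W
  R_cellular glass = (1/0.103 − 1/0.219)/(4πk) = 5.143/(4π·0.0496) = 8.251 K/W
  R_cork board = (1/0.219 − 1/0.259)/(4πk) = 0.7052/(4π·0.0463) = 1.212 K/W
ΣR = 0.07477 + 8.441×10^-4 + 8.251 + 1.212 = 9.539 K/W
Q = ΔT/ΣR = (-178 °C − 20.2 °C)/9.539 = -20.8 W
(Negative Q ⇒ heat flows inward; heat gain = 20.8 W.)

Q = 20.8 W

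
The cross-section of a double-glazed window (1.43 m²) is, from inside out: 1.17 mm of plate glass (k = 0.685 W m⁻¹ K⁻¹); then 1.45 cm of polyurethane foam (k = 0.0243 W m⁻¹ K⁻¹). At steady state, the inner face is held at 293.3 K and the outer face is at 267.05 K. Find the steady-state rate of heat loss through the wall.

Treat each layer as a resistance in series:
  R_plate glass = L/(kA) = 0.00117/(0.685·1.43) = 0.001194 K/W
  R_polyurethane foam = L/(kA) = 0.0145/(0.0243·1.43) = 0.4173 K/W
ΣR = 0.001194 + 0.4173 = 0.4185 K/W
Q = ΔT/ΣR = (293.3 K − 267.05 K)/0.4185 = 62.7 W

Q = 62.7 W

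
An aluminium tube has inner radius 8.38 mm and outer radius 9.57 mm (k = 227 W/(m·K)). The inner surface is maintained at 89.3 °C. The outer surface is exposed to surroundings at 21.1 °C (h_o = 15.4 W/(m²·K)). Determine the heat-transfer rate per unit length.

Treat each layer as a resistance in series:
  R'_aluminium = ln(0.00957/0.00838)/(2πk) = 0.1328/(2π·227) = 9.310×10^-5 m·K/W
  R'_conv,out = 1/(2πr h) = 1/(2π·0.00957·15.4) = 1.080 m·K/W
ΣR = 9.310×10^-5 + 1.080 = 1.080 m·K/W
Q' = ΔT/ΣR = (89.3 °C − 21.1 °C)/1.080 = 63.1 W/m

Q' = 63.1 W/m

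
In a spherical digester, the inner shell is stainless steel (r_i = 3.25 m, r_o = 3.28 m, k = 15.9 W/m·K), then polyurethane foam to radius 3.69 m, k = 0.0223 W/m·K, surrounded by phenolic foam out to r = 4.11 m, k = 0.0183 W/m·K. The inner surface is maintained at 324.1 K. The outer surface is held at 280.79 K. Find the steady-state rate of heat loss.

Resistance network (inner→outer):
  R_stainless steel = (1/3.25 − 1/3.28)/(4πk) = 0.002814/(4π·15.9) = 1.409×10^-5 K/W
  R_polyurethane foam = (1/3.28 − 1/3.69)/(4πk) = 0.03388/(4π·0.0223) = 0.1209 K/W
  R_phenolic foam = (1/3.69 − 1/4.11)/(4πk) = 0.02769/(4π·0.0183) = 0.1204 K/W
ΣR = 1.409×10^-5 + 0.1209 + 0.1204 = 0.2413 K/W
Q = ΔT/ΣR = (324.1 K − 280.79 K)/0.2413 = 179 W

Q = 179 W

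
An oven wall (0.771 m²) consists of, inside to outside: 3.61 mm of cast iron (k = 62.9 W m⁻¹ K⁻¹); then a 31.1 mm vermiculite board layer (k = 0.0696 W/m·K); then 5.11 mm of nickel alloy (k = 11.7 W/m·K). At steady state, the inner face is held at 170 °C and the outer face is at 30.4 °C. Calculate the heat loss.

Q = 241 W

Resistance network (inner→outer):
  R_cast iron = L/(kA) = 0.00361/(62.9·0.771) = 7.444×10^-5 K/W
  R_vermiculite board = L/(kA) = 0.0311/(0.0696·0.771) = 0.5796 K/W
  R_nickel alloy = L/(kA) = 0.00511/(11.7·0.771) = 5.665×10^-4 K/W
ΣR = 7.444×10^-5 + 0.5796 + 5.665×10^-4 = 0.5802 K/W
Q = ΔT/ΣR = (170 °C − 30.4 °C)/0.5802 = 241 W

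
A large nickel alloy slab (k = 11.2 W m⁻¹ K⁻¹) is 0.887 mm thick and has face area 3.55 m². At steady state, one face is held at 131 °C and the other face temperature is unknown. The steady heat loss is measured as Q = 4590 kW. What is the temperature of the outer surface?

T_out = 28.6 °C

Sum the resistances:
  R_nickel alloy = L/(kA) = 8.87×10^-4/(11.2·3.55) = 2.231×10^-5 K/W
ΣR = 2.231×10^-5 K/W
ΔT = Q·ΣR = 4.59×10^6 × 2.231×10^-5 = 102.4 K
Heat flows outward, so T_out = T_in − ΔT = 131 − 102.4 = 28.6 °C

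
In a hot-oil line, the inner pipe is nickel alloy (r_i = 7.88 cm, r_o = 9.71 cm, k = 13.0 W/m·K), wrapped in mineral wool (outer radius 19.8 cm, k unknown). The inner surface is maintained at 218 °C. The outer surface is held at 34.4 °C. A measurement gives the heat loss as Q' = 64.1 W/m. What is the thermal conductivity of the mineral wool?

ΣR = ΔT/Q' = |218 − 34.4|/64.1 = 2.864 m·K/W
Known resistances:
  R'_nickel alloy = ln(0.0971/0.0788)/(2πk) = 0.2088/(2π·13.0) = 0.002557 m·K/W
R_mineral wool = ΣR − ΣR_known = 2.864 − 0.002557 = 2.861 m·K/W
ln(r₂/r₁)/(2πk) = 2.861 ⇒ k = 0.7125/(2π·2.861) = 0.0396 W/m·K

k = 0.0396 W/m·K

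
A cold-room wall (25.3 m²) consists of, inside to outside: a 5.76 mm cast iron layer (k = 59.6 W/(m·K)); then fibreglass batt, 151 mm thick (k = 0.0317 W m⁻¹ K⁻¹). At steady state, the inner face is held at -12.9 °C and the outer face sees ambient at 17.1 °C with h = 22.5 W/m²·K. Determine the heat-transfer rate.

Q = 158 W

Treat each layer as a resistance in series:
  R_cast iron = L/(kA) = 0.00576/(59.6·25.3) = 3.820×10^-6 K/W
  R_fibreglass batt = L/(kA) = 0.151/(0.0317·25.3) = 0.1883 K/W
  R_conv,out = 1/(hA) = 1/(22.5·25.3) = 0.001757 K/W
ΣR = 3.820×10^-6 + 0.1883 + 0.001757 = 0.1901 K/W
Q = ΔT/ΣR = (-12.9 °C − 17.1 °C)/0.1901 = -158 W
(Negative Q ⇒ heat flows inward; heat gain = 158 W.)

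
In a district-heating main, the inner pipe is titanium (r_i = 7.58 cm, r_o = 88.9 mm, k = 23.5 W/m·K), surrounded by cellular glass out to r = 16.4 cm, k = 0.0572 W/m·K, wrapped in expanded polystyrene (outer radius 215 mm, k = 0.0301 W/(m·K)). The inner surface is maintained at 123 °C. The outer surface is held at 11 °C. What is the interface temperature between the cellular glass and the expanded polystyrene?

Treat each layer as a resistance in series:
  R'_titanium = ln(0.0889/0.0758)/(2πk) = 0.1594/(2π·23.5) = 0.001080 m·K/W
  R'_cellular glass = ln(0.164/0.0889)/(2πk) = 0.6124/(2π·0.0572) = 1.704 m·K/W
  R'_expanded polystyrene = ln(0.215/0.164)/(2πk) = 0.2708/(2π·0.0301) = 1.432 m·K/W
ΣR = 0.001080 + 1.704 + 1.432 = 3.137 m·K/W
Q' = ΔT/ΣR = (123 °C − 11 °C)/3.137 = 35.70 W/m
From the inner boundary to the cellular glass/expanded polystyrene interface, ΣR_partial = 1.705 m·K/W.
T_interface = T_in − Q'·ΣR_partial = 123 °C − (35.70)(1.705) = 62.1 °C

T = 62.1 °C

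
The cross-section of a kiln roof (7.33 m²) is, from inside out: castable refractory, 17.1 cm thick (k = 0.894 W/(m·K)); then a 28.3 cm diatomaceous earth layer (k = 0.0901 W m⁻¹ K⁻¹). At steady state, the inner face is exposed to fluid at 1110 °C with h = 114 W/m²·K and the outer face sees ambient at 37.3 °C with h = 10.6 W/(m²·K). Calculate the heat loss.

Series thermal resistances, inner to outer:
  R_conv,in = 1/(hA) = 1/(114·7.33) = 0.001197 K/W
  R_castable refractory = L/(kA) = 0.171/(0.894·7.33) = 0.02609 K/W
  R_diatomaceous earth = L/(kA) = 0.283/(0.0901·7.33) = 0.4285 K/W
  R_conv,out = 1/(hA) = 1/(10.6·7.33) = 0.01287 K/W
ΣR = 0.001197 + 0.02609 + 0.4285 + 0.01287 = 0.4687 K/W
Q = ΔT/ΣR = (1110 °C − 37.3 °C)/0.4687 = 2290 W

Q = 2.29 kW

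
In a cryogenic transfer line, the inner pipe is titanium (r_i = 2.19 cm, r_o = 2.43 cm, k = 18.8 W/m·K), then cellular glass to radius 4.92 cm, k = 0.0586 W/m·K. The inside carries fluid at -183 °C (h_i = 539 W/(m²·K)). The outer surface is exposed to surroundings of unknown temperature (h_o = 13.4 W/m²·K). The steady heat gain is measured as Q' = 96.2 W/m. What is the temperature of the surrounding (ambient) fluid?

Series resistances:
  R'_conv,in = 1/(2πr h) = 1/(2π·0.0219·539) = 0.01348 m·K/W
  R'_titanium = ln(0.0243/0.0219)/(2πk) = 0.1040/(2π·18.8) = 8.803×10^-4 m·K/W
  R'_cellular glass = ln(0.0492/0.0243)/(2πk) = 0.7054/(2π·0.0586) = 1.916 m·K/W
  R'_conv,out = 1/(2πr h) = 1/(2π·0.0492·13.4) = 0.2414 m·K/W
ΣR = 2.172 m·K/W
ΔT = Q'·ΣR = 96.2 × 2.172 = 208.9 K
Heat flows inward, so T_out = T_in + ΔT = -183 + 208.9 = 25.9 °C

T_out = 25.9 °C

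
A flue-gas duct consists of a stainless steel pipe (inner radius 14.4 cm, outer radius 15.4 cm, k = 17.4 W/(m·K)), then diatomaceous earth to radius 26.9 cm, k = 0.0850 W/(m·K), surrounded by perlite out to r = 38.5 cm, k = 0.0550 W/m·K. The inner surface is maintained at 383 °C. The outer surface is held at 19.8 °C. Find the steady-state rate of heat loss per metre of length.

Treat each layer as a resistance in series:
  R'_stainless steel = ln(0.154/0.144)/(2πk) = 0.06714/(2π·17.4) = 6.141×10^-4 m·K/W
  R'_diatomaceous earth = ln(0.269/0.154)/(2πk) = 0.5578/(2π·0.0850) = 1.044 m·K/W
  R'_perlite = ln(0.385/0.269)/(2πk) = 0.3585/(2π·0.0550) = 1.037 m·K/W
ΣR = 6.141×10^-4 + 1.044 + 1.037 = 2.082 m·K/W
Q' = ΔT/ΣR = (383 °C − 19.8 °C)/2.082 = 174 W/m

Q' = 174 W/m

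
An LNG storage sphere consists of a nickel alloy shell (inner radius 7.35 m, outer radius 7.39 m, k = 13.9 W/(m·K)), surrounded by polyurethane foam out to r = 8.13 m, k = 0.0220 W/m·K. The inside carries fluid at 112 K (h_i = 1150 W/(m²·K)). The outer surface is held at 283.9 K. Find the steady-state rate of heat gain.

Resistance network (inner→outer):
  R_conv,in = 1/(4πr²h) = 1/(4π·7.35²·1150) = 1.281×10^-6 K/W
  R_nickel alloy = (1/7.35 − 1/7.39)/(4πk) = 7.364×10^-4/(4π·13.9) = 4.216×10^-6 K/W
  R_polyurethane foam = (1/7.39 − 1/8.13)/(4πk) = 0.01232/(4π·0.0220) = 0.04455 K/W
ΣR = 1.281×10^-6 + 4.216×10^-6 + 0.04455 = 0.04456 K/W
Q = ΔT/ΣR = (112 K − 283.9 K)/0.04456 = -3860 W
(Negative Q ⇒ heat flows inward; heat gain = 3860 W.)

Q = 3.86 kW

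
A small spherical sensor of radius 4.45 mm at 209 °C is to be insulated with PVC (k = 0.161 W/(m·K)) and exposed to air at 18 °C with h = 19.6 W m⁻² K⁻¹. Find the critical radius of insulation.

For a sphere, r_cr = 2k_ins/h = 2·0.161/19.6 = 0.0164 m = 1.64 cm

r_cr = 1.64 cm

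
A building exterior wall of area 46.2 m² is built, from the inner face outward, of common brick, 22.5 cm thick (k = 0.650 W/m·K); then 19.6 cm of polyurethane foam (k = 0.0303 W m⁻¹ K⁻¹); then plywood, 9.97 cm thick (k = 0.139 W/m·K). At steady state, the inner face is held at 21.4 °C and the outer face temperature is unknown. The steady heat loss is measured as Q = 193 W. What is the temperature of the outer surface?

T_out = -10.1 °C

Sum the resistances:
  R_common brick = L/(kA) = 0.225/(0.650·46.2) = 0.007493 K/W
  R_polyurethane foam = L/(kA) = 0.196/(0.0303·46.2) = 0.1400 K/W
  R_plywood = L/(kA) = 0.0997/(0.139·46.2) = 0.01553 K/W
ΣR = 0.1630 K/W
ΔT = Q·ΣR = 193 × 0.1630 = 31.46 K
Heat flows outward, so T_out = T_in − ΔT = 21.4 − 31.46 = -10.1 °C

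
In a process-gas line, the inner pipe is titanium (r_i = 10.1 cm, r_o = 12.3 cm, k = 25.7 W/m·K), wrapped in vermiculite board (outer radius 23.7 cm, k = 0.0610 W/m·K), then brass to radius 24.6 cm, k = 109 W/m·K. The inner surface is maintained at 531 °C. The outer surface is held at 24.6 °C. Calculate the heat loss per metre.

Q' = 296 W/m

Series thermal resistances, inner to outer:
  R'_titanium = ln(0.123/0.101)/(2πk) = 0.1971/(2π·25.7) = 0.001220 m·K/W
  R'_vermiculite board = ln(0.237/0.123)/(2πk) = 0.6559/(2π·0.0610) = 1.711 m·K/W
  R'_brass = ln(0.246/0.237)/(2πk) = 0.03727/(2π·109) = 5.442×10^-5 m·K/W
ΣR = 0.001220 + 1.711 + 5.442×10^-5 = 1.712 m·K/W
Q' = ΔT/ΣR = (531 °C − 24.6 °C)/1.712 = 296 W/m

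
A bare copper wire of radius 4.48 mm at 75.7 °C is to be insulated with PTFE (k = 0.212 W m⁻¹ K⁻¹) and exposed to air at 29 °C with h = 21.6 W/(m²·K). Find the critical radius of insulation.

r_cr = 0.981 cm

For a cylinder, r_cr = k_ins/h = 0.212/21.6 = 0.00981 m = 0.981 cm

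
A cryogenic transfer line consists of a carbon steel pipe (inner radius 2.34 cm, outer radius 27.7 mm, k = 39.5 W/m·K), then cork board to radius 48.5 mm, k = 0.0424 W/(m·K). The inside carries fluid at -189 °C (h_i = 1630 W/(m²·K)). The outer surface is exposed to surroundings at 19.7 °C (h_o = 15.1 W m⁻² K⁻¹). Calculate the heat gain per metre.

Q' = 89.8 W/m

Resistance network (inner→outer):
  R'_conv,in = 1/(2πr h) = 1/(2π·0.0234·1630) = 0.004173 m·K/W
  R'_carbon steel = ln(0.0277/0.0234)/(2πk) = 0.1687/(2π·39.5) = 6.797×10^-4 m·K/W
  R'_cork board = ln(0.0485/0.0277)/(2πk) = 0.5601/(2π·0.0424) = 2.103 m·K/W
  R'_conv,out = 1/(2πr h) = 1/(2π·0.0485·15.1) = 0.2173 m·K/W
ΣR = 0.004173 + 6.797×10^-4 + 2.103 + 0.2173 = 2.325 m·K/W
Q' = ΔT/ΣR = (-189 °C − 19.7 °C)/2.325 = -89.8 W/m
(Negative Q' ⇒ heat flows inward; heat gain = 89.8 W/m.)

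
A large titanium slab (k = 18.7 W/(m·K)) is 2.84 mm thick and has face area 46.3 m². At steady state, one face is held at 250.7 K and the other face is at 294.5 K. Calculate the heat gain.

Q = 13400 kW

Q = kA·ΔT/L = 18.7 × 46.3 × |250.7 K − 294.5 K| / 0.00284 = 1.34×10^7 W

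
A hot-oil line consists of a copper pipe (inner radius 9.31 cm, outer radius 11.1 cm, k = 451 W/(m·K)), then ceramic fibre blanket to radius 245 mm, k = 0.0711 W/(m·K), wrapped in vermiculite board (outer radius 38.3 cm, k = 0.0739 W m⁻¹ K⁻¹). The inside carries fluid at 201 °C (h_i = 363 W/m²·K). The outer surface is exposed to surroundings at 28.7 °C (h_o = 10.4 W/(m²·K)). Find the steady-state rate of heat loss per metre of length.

Q' = 62.0 W/m

Series thermal resistances, inner to outer:
  R'_conv,in = 1/(2πr h) = 1/(2π·0.0931·363) = 0.004709 m·K/W
  R'_copper = ln(0.111/0.0931)/(2πk) = 0.1759/(2π·451) = 6.206×10^-5 m·K/W
  R'_ceramic fibre blanket = ln(0.245/0.111)/(2πk) = 0.7917/(2π·0.0711) = 1.772 m·K/W
  R'_vermiculite board = ln(0.383/0.245)/(2πk) = 0.4468/(2π·0.0739) = 0.9622 m·K/W
  R'_conv,out = 1/(2πr h) = 1/(2π·0.383·10.4) = 0.03996 m·K/W
ΣR = 0.004709 + 6.206×10^-5 + 1.772 + 0.9622 + 0.03996 = 2.779 m·K/W
Q' = ΔT/ΣR = (201 °C − 28.7 °C)/2.779 = 62.0 W/m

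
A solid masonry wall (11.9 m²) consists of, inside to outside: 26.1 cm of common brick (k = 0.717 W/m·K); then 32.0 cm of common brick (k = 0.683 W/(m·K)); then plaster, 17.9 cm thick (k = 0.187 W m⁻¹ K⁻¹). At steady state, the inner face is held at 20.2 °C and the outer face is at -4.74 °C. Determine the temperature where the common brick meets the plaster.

T = 8.60 °C

Series thermal resistances, inner to outer:
  R_common brick = L/(kA) = 0.261/(0.717·11.9) = 0.03059 K/W
  R_common brick = L/(kA) = 0.320/(0.683·11.9) = 0.03937 K/W
  R_plaster = L/(kA) = 0.179/(0.187·11.9) = 0.08044 K/W
ΣR = 0.03059 + 0.03937 + 0.08044 = 0.1504 K/W
Q = ΔT/ΣR = (20.2 °C − -4.74 °C)/0.1504 = 165.8 W
From the inner boundary to the common brick/plaster interface, ΣR_partial = 0.06996 K/W.
T_interface = T_in − Q·ΣR_partial = 20.2 °C − (165.8)(0.06996) = 8.60 °C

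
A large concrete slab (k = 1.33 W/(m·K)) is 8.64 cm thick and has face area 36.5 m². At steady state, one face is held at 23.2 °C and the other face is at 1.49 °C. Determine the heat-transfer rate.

Q = 12200 W

Q = kA·ΔT/L = 1.33 × 36.5 × |23.2 °C − 1.49 °C| / 0.0864 = 12200 W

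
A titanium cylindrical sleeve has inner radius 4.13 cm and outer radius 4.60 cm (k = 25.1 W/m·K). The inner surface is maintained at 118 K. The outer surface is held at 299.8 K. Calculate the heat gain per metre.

Q' = 2.66×10^5 W/m

Q' = 2πk·ΔT/ln(r₂/r₁) = 2π × 25.1 × 181.8 / ln(0.0460/0.0413) = 2.66×10^5 W/m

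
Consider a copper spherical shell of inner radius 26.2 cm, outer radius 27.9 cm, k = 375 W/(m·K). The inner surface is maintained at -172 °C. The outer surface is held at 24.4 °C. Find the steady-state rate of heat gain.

Q = 3980 kW

Q = 4πk·ΔT/(1/r₁ − 1/r₂) = 4π × 375 × 196.4 / (1/0.262 − 1/0.279) = 3.98×10^6 W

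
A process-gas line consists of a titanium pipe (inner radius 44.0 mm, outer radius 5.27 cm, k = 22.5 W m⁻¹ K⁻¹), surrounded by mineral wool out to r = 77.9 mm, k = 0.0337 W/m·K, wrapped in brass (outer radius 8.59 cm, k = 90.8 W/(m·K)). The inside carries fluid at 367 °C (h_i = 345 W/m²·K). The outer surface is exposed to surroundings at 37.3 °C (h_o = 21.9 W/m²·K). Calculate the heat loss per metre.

Series thermal resistances, inner to outer:
  R'_conv,in = 1/(2πr h) = 1/(2π·0.0440·345) = 0.01048 m·K/W
  R'_titanium = ln(0.0527/0.0440)/(2πk) = 0.1804/(2π·22.5) = 0.001276 m·K/W
  R'_mineral wool = ln(0.0779/0.0527)/(2πk) = 0.3908/(2π·0.0337) = 1.846 m·K/W
  R'_brass = ln(0.0859/0.0779)/(2πk) = 0.09776/(2π·90.8) = 1.714×10^-4 m·K/W
  R'_conv,out = 1/(2πr h) = 1/(2π·0.0859·21.9) = 0.08460 m·K/W
ΣR = 0.01048 + 0.001276 + 1.846 + 1.714×10^-4 + 0.08460 = 1.943 m·K/W
Q' = ΔT/ΣR = (367 °C − 37.3 °C)/1.943 = 170 W/m

Q' = 170 W/m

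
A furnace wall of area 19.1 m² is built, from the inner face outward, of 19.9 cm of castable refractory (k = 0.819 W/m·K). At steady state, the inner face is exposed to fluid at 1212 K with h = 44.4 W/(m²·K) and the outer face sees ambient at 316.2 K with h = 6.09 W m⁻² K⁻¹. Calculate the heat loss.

Treat each layer as a resistance in series:
  R_conv,in = 1/(hA) = 1/(44.4·19.1) = 0.001179 K/W
  R_castable refractory = L/(kA) = 0.199/(0.819·19.1) = 0.01272 K/W
  R_conv,out = 1/(hA) = 1/(6.09·19.1) = 0.008597 K/W
ΣR = 0.001179 + 0.01272 + 0.008597 = 0.02250 K/W
Q = ΔT/ΣR = (1212 K − 316.2 K)/0.02250 = 39800 W

Q = 39800 W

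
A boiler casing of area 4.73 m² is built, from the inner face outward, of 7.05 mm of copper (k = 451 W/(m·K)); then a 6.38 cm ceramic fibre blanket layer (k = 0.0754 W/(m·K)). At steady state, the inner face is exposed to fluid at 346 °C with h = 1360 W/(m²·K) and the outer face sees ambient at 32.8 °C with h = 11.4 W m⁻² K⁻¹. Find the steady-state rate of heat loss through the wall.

Series thermal resistances, inner to outer:
  R_conv,in = 1/(hA) = 1/(1360·4.73) = 1.555×10^-4 K/W
  R_copper = L/(kA) = 0.00705/(451·4.73) = 3.305×10^-6 K/W
  R_ceramic fibre blanket = L/(kA) = 0.0638/(0.0754·4.73) = 0.1789 K/W
  R_conv,out = 1/(hA) = 1/(11.4·4.73) = 0.01855 K/W
ΣR = 1.555×10^-4 + 3.305×10^-6 + 0.1789 + 0.01855 = 0.1976 K/W
Q = ΔT/ΣR = (346 °C − 32.8 °C)/0.1976 = 1590 W

Q = 1590 W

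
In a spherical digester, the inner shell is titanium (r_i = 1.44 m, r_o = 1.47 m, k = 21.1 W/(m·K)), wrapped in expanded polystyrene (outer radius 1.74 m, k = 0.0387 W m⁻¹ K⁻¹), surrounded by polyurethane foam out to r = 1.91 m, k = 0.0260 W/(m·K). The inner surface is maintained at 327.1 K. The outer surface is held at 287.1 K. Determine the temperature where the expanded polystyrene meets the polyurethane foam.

Resistance network (inner→outer):
  R_titanium = (1/1.44 − 1/1.47)/(4πk) = 0.01417/(4π·21.1) = 5.345×10^-5 K/W
  R_expanded polystyrene = (1/1.47 − 1/1.74)/(4πk) = 0.1056/(4π·0.0387) = 0.2171 K/W
  R_polyurethane foam = (1/1.74 − 1/1.91)/(4πk) = 0.05115/(4π·0.0260) = 0.1566 K/W
ΣR = 5.345×10^-5 + 0.2171 + 0.1566 = 0.3738 K/W
Q = ΔT/ΣR = (327.1 K − 287.1 K)/0.3738 = 107.0 W
From the inner boundary to the expanded polystyrene/polyurethane foam interface, ΣR_partial = 0.2172 K/W.
T_interface = T_in − Q·ΣR_partial = 327.1 K − (107.0)(0.2172) = 303.9 K

T = 303.9 K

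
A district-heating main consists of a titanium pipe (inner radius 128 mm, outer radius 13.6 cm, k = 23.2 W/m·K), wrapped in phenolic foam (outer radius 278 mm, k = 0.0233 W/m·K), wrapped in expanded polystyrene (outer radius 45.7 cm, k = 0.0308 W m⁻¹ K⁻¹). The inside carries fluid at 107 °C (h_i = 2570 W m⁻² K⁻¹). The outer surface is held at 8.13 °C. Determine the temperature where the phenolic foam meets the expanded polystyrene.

T = 42.2 °C

Series thermal resistances, inner to outer:
  R'_conv,in = 1/(2πr h) = 1/(2π·0.128·2570) = 4.838×10^-4 m·K/W
  R'_titanium = ln(0.136/0.128)/(2πk) = 0.06062/(2π·23.2) = 4.159×10^-4 m·K/W
  R'_phenolic foam = ln(0.278/0.136)/(2πk) = 0.7150/(2π·0.0233) = 4.884 m·K/W
  R'_expanded polystyrene = ln(0.457/0.278)/(2πk) = 0.4971/(2π·0.0308) = 2.569 m·K/W
ΣR = 4.838×10^-4 + 4.159×10^-4 + 4.884 + 2.569 = 7.454 m·K/W
Q' = ΔT/ΣR = (107 °C − 8.13 °C)/7.454 = 13.26 W/m
From the inner boundary to the phenolic foam/expanded polystyrene interface, ΣR_partial = 4.885 m·K/W.
T_interface = T_in − Q'·ΣR_partial = 107 °C − (13.26)(4.885) = 42.2 °C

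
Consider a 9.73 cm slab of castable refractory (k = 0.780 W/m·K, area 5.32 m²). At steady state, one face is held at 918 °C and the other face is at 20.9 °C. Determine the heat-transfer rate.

Q = kA·ΔT/L = 0.780 × 5.32 × |918 °C − 20.9 °C| / 0.0973 = 38300 W

Q = 38.3 kW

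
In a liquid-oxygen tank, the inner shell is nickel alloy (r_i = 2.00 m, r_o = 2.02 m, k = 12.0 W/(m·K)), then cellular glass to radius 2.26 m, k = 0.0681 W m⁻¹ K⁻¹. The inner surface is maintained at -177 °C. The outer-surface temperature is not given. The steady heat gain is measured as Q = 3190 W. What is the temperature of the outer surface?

Series resistances:
  R_nickel alloy = (1/2.00 − 1/2.02)/(4πk) = 0.004950/(4π·12.0) = 3.283×10^-5 K/W
  R_cellular glass = (1/2.02 − 1/2.26)/(4πk) = 0.05257/(4π·0.0681) = 0.06143 K/W
ΣR = 0.06146 K/W
ΔT = Q·ΣR = 3190 × 0.06146 = 196.1 K
Heat flows inward, so T_out = T_in + ΔT = -177 + 196.1 = 19.1 °C

T_out = 19.1 °C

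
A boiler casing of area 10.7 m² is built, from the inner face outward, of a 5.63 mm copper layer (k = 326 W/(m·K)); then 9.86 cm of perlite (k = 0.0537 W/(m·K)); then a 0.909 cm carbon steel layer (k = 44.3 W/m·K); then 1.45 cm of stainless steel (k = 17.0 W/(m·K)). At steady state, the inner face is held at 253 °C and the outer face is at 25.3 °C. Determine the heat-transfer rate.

Series thermal resistances, inner to outer:
  R_copper = L/(kA) = 0.00563/(326·10.7) = 1.614×10^-6 K/W
  R_perlite = L/(kA) = 0.0986/(0.0537·10.7) = 0.1716 K/W
  R_carbon steel = L/(kA) = 0.00909/(44.3·10.7) = 1.918×10^-5 K/W
  R_stainless steel = L/(kA) = 0.0145/(17.0·10.7) = 7.971×10^-5 K/W
ΣR = 1.614×10^-6 + 0.1716 + 1.918×10^-5 + 7.971×10^-5 = 0.1717 K/W
Q = ΔT/ΣR = (253 °C − 25.3 °C)/0.1717 = 1330 W

Q = 1330 W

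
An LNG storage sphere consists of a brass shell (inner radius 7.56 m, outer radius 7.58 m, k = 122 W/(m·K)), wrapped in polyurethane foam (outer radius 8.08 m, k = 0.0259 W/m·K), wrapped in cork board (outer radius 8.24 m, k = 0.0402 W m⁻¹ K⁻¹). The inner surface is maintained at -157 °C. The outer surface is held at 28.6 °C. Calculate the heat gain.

Q = 6.22 kW

Series thermal resistances, inner to outer:
  R_brass = (1/7.56 − 1/7.58)/(4πk) = 3.490×10^-4/(4π·122) = 2.277×10^-7 K/W
  R_polyurethane foam = (1/7.58 − 1/8.08)/(4πk) = 0.008164/(4π·0.0259) = 0.02508 K/W
  R_cork board = (1/8.08 − 1/8.24)/(4πk) = 0.002403/(4π·0.0402) = 0.004757 K/W
ΣR = 2.277×10^-7 + 0.02508 + 0.004757 = 0.02984 K/W
Q = ΔT/ΣR = (-157 °C − 28.6 °C)/0.02984 = -6220 W
(Negative Q ⇒ heat flows inward; heat gain = 6220 W.)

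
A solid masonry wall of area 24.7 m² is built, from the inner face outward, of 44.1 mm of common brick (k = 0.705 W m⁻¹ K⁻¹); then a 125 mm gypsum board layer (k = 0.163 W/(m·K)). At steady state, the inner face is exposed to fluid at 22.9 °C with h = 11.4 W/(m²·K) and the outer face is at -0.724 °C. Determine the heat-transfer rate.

Q = 636 W

Treat each layer as a resistance in series:
  R_conv,in = 1/(hA) = 1/(11.4·24.7) = 0.003551 K/W
  R_common brick = L/(kA) = 0.0441/(0.705·24.7) = 0.002533 K/W
  R_gypsum board = L/(kA) = 0.125/(0.163·24.7) = 0.03105 K/W
ΣR = 0.003551 + 0.002533 + 0.03105 = 0.03713 K/W
Q = ΔT/ΣR = (22.9 °C − -0.724 °C)/0.03713 = 636 W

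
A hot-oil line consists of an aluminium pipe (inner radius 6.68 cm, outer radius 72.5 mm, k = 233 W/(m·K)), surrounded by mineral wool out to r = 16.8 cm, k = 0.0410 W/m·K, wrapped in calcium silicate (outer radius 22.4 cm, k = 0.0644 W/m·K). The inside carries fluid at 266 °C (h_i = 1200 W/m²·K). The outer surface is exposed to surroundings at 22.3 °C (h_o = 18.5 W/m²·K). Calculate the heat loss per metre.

Q' = 60.7 W/m

Treat each layer as a resistance in series:
  R'_conv,in = 1/(2πr h) = 1/(2π·0.0668·1200) = 0.001985 m·K/W
  R'_aluminium = ln(0.0725/0.0668)/(2πk) = 0.08188/(2π·233) = 5.593×10^-5 m·K/W
  R'_mineral wool = ln(0.168/0.0725)/(2πk) = 0.8404/(2π·0.0410) = 3.262 m·K/W
  R'_calcium silicate = ln(0.224/0.168)/(2πk) = 0.2877/(2π·0.0644) = 0.7110 m·K/W
  R'_conv,out = 1/(2πr h) = 1/(2π·0.224·18.5) = 0.03841 m·K/W
ΣR = 0.001985 + 5.593×10^-5 + 3.262 + 0.7110 + 0.03841 = 4.013 m·K/W
Q' = ΔT/ΣR = (266 °C − 22.3 °C)/4.013 = 60.7 W/m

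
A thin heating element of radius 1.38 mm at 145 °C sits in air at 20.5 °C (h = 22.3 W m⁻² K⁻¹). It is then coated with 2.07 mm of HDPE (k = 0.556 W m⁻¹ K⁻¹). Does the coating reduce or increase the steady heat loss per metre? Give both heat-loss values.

Critical radius for a cylinder: r_cr = k/h = 0.0249 m = 2.49 cm.
Outer radius after coating: r₂ = 0.00138 + 0.00207 = 0.00345 m.
Since r₁ < r_cr and r₂ ≤ r_cr, the coating moves toward the maximum at r_cr — heat loss rises.
Bare: R = 1/(2πr₁h) = 5.172 m·K/W; Q = 124.5/5.172 = 24.1 W/m.
Coated: R = R_cond + R_conv = 2.331 m·K/W; Q = 124.5/2.331 = 53.4 W/m.

increases: 24.1 → 53.4 W/m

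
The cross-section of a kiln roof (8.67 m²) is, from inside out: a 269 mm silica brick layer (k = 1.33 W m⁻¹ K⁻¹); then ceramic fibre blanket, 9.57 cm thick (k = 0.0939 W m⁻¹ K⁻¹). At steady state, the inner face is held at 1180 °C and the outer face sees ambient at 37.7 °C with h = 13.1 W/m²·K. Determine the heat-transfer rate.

Q = 7.63 kW

Treat each layer as a resistance in series:
  R_silica brick = L/(kA) = 0.269/(1.33·8.67) = 0.02333 K/W
  R_ceramic fibre blanket = L/(kA) = 0.0957/(0.0939·8.67) = 0.1176 K/W
  R_conv,out = 1/(hA) = 1/(13.1·8.67) = 0.008805 K/W
ΣR = 0.02333 + 0.1176 + 0.008805 = 0.1497 K/W
Q = ΔT/ΣR = (1180 °C − 37.7 °C)/0.1497 = 7630 W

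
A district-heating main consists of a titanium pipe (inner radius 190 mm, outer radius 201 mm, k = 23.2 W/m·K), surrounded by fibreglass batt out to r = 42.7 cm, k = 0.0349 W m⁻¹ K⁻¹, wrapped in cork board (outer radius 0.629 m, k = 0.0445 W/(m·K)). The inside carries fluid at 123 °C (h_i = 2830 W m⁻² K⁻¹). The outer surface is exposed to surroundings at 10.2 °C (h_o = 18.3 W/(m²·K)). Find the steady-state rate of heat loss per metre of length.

Series thermal resistances, inner to outer:
  R'_conv,in = 1/(2πr h) = 1/(2π·0.190·2830) = 2.960×10^-4 m·K/W
  R'_titanium = ln(0.201/0.190)/(2πk) = 0.05628/(2π·23.2) = 3.861×10^-4 m·K/W
  R'_fibreglass batt = ln(0.427/0.201)/(2πk) = 0.7535/(2π·0.0349) = 3.436 m·K/W
  R'_cork board = ln(0.629/0.427)/(2πk) = 0.3873/(2π·0.0445) = 1.385 m·K/W
  R'_conv,out = 1/(2πr h) = 1/(2π·0.629·18.3) = 0.01383 m·K/W
ΣR = 2.960×10^-4 + 3.861×10^-4 + 3.436 + 1.385 + 0.01383 = 4.836 m·K/W
Q' = ΔT/ΣR = (123 °C − 10.2 °C)/4.836 = 23.3 W/m

Q' = 23.3 W/m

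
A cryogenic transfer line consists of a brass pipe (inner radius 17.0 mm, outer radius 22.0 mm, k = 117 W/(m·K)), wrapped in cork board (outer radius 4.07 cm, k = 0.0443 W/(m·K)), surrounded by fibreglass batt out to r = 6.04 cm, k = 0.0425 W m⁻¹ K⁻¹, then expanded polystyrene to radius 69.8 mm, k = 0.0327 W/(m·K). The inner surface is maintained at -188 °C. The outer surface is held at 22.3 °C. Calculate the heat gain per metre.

Q' = 47.9 W/m

Series thermal resistances, inner to outer:
  R'_brass = ln(0.0220/0.0170)/(2πk) = 0.2578/(2π·117) = 3.507×10^-4 m·K/W
  R'_cork board = ln(0.0407/0.0220)/(2πk) = 0.6152/(2π·0.0443) = 2.210 m·K/W
  R'_fibreglass batt = ln(0.0604/0.0407)/(2πk) = 0.3948/(2π·0.0425) = 1.478 m·K/W
  R'_expanded polystyrene = ln(0.0698/0.0604)/(2πk) = 0.1446/(2π·0.0327) = 0.7040 m·K/W
ΣR = 3.507×10^-4 + 2.210 + 1.478 + 0.7040 = 4.392 m·K/W
Q' = ΔT/ΣR = (-188 °C − 22.3 °C)/4.392 = -47.9 W/m
(Negative Q' ⇒ heat flows inward; heat gain = 47.9 W/m.)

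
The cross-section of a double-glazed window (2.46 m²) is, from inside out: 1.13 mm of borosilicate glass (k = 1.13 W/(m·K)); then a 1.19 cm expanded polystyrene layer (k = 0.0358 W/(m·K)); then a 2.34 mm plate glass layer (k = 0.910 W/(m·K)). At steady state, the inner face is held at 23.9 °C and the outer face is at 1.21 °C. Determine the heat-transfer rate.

Resistance network (inner→outer):
  R_borosilicate glass = L/(kA) = 0.00113/(1.13·2.46) = 4.065×10^-4 K/W
  R_expanded polystyrene = L/(kA) = 0.0119/(0.0358·2.46) = 0.1351 K/W
  R_plate glass = L/(kA) = 0.00234/(0.910·2.46) = 0.001045 K/W
ΣR = 4.065×10^-4 + 0.1351 + 0.001045 = 0.1366 K/W
Q = ΔT/ΣR = (23.9 °C − 1.21 °C)/0.1366 = 166 W

Q = 166 W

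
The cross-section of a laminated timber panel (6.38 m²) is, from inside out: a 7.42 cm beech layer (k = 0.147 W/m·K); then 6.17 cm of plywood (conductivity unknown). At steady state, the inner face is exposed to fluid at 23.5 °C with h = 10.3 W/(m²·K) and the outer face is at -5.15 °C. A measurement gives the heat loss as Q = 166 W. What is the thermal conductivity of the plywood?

k = 0.124 W/m·K

ΣR = ΔT/Q = |23.5 − -5.15|/166 = 0.1726 K/W
Known resistances:
  R_conv,in = 1/(hA) = 1/(10.3·6.38) = 0.01522 K/W
  R_beech = L/(kA) = 0.0742/(0.147·6.38) = 0.07912 K/W
R_plywood = ΣR − ΣR_known = 0.1726 − 0.09434 = 0.07826 K/W
L/(kA) = 0.07826 ⇒ k = 0.0617/(0.07826·6.38) = 0.124 W/m·K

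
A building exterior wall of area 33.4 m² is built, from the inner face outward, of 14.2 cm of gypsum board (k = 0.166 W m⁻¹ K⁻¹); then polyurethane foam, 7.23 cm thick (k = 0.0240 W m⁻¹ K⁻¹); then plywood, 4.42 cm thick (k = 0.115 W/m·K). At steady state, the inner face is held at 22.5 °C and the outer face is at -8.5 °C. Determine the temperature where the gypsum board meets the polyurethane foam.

Resistance network (inner→outer):
  R_gypsum board = L/(kA) = 0.142/(0.166·33.4) = 0.02561 K/W
  R_polyurethane foam = L/(kA) = 0.0723/(0.0240·33.4) = 0.09019 K/W
  R_plywood = L/(kA) = 0.0442/(0.115·33.4) = 0.01151 K/W
ΣR = 0.02561 + 0.09019 + 0.01151 = 0.1273 K/W
Q = ΔT/ΣR = (22.5 °C − -8.5 °C)/0.1273 = 243.5 W
From the inner boundary to the gypsum board/polyurethane foam interface, ΣR_partial = 0.02561 K/W.
T_interface = T_in − Q·ΣR_partial = 22.5 °C − (243.5)(0.02561) = 16.3 °C

T = 16.3 °C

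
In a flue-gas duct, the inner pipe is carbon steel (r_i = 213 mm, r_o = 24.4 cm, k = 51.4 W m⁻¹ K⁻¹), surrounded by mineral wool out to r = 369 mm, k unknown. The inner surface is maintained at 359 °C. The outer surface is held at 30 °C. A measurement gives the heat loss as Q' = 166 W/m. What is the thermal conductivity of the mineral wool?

k = 0.0332 W/m·K

ΣR = ΔT/Q' = |359 − 30|/166 = 1.982 m·K/W
Known resistances:
  R'_carbon steel = ln(0.244/0.213)/(2πk) = 0.1359/(2π·51.4) = 4.207×10^-4 m·K/W
R_mineral wool = ΣR − ΣR_known = 1.982 − 4.207×10^-4 = 1.982 m·K/W
ln(r₂/r₁)/(2πk) = 1.982 ⇒ k = 0.4136/(2π·1.982) = 0.0332 W/m·K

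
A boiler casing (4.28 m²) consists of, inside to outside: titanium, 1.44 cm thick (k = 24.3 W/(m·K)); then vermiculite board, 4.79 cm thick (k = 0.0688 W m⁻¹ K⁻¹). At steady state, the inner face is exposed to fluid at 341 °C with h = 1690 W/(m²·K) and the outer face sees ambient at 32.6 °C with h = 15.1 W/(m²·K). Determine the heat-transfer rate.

Resistance network (inner→outer):
  R_conv,in = 1/(hA) = 1/(1690·4.28) = 1.383×10^-4 K/W
  R_titanium = L/(kA) = 0.0144/(24.3·4.28) = 1.385×10^-4 K/W
  R_vermiculite board = L/(kA) = 0.0479/(0.0688·4.28) = 0.1627 K/W
  R_conv,out = 1/(hA) = 1/(15.1·4.28) = 0.01547 K/W
ΣR = 1.383×10^-4 + 1.385×10^-4 + 0.1627 + 0.01547 = 0.1784 K/W
Q = ΔT/ΣR = (341 °C − 32.6 °C)/0.1784 = 1730 W

Q = 1730 W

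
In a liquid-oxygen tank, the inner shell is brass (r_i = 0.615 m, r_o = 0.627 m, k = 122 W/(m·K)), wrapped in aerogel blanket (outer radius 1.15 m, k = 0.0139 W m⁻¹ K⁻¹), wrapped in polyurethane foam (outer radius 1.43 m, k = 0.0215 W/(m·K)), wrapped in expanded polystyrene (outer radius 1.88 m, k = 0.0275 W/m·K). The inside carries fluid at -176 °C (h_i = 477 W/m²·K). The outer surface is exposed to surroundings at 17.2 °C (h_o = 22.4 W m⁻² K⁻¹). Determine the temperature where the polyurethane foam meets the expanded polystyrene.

T = -0.6 °C

Treat each layer as a resistance in series:
  R_conv,in = 1/(4πr²h) = 1/(4π·0.615²·477) = 4.411×10^-4 K/W
  R_brass = (1/0.615 − 1/0.627)/(4πk) = 0.03112/(4π·122) = 2.030×10^-5 K/W
  R_aerogel blanket = (1/0.627 − 1/1.15)/(4πk) = 0.7253/(4π·0.0139) = 4.153 K/W
  R_polyurethane foam = (1/1.15 − 1/1.43)/(4πk) = 0.1703/(4π·0.0215) = 0.6302 K/W
  R_expanded polystyrene = (1/1.43 − 1/1.88)/(4πk) = 0.1674/(4π·0.0275) = 0.4844 K/W
  R_conv,out = 1/(4πr²h) = 1/(4π·1.88²·22.4) = 0.001005 K/W
ΣR = 4.411×10^-4 + 2.030×10^-5 + 4.153 + 0.6302 + 0.4844 + 0.001005 = 5.269 K/W
Q = ΔT/ΣR = (-176 °C − 17.2 °C)/5.269 = -36.67 W
From the inner boundary to the polyurethane foam/expanded polystyrene interface, ΣR_partial = 4.784 K/W.
T_interface = T_in − Q·ΣR_partial = -176 °C − (-36.67)(4.784) = -0.6 °C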